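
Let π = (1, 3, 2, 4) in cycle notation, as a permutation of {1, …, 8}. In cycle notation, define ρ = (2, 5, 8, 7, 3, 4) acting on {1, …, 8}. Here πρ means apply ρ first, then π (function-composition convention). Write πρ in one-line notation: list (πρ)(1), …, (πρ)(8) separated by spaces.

3 5 1 4 8 6 2 7

(πρ)(x) = π(ρ(x)). Computing each image: π(ρ(1)) = π(1) = 3, π(ρ(2)) = π(5) = 5, π(ρ(3)) = π(4) = 1, π(ρ(4)) = π(2) = 4, π(ρ(5)) = π(8) = 8, π(ρ(6)) = π(6) = 6, π(ρ(7)) = π(3) = 2, π(ρ(8)) = π(7) = 7.
Hence πρ = [3 5 1 4 8 6 2 7].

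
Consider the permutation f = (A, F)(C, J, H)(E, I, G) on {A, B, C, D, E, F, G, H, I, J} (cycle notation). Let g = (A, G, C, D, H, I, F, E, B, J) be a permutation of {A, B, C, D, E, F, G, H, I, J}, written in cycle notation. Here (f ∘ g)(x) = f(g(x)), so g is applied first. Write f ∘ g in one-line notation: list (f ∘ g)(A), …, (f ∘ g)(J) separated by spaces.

E H D C B I J G A F

For each element, apply g then f: A → G → E; B → J → H; C → D → D; D → H → C; E → B → B; F → E → I; G → C → J; H → I → G; I → F → A; J → A → F.
Collecting the images, f ∘ g = [E H D C B I J G A F].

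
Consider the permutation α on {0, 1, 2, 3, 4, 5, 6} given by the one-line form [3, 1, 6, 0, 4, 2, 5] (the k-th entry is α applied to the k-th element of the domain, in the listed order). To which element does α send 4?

4 is element number 5 of the domain, and entry number 5 of the one-line form is 4, so α(4) = 4.

4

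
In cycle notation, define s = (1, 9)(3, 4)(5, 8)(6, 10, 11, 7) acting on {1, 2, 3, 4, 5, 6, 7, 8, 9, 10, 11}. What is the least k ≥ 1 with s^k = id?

The cycle type of s is (4, 2, 2, 2, 1).
The order is lcm(4, 2, 2, 2) = 4.

4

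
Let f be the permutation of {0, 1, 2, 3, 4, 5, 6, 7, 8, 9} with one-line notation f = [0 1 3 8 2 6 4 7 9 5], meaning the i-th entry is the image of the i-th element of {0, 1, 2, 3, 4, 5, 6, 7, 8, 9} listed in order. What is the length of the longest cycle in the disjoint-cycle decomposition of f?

Decomposing into disjoint cycles gives (2 3 8 9 5 6 4); the longest has length 7.

7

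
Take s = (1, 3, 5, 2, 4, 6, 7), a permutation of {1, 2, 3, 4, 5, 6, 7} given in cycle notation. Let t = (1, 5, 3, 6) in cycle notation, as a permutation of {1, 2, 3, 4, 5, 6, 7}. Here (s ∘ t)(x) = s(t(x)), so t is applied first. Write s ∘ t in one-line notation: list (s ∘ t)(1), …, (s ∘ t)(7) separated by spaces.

(s ∘ t)(x) = s(t(x)). Computing each image: s(t(1)) = s(5) = 2, s(t(2)) = s(2) = 4, s(t(3)) = s(6) = 7, s(t(4)) = s(4) = 6, s(t(5)) = s(3) = 5, s(t(6)) = s(1) = 3, s(t(7)) = s(7) = 1.
Hence s ∘ t = [2 4 7 6 5 3 1].

2 4 7 6 5 3 1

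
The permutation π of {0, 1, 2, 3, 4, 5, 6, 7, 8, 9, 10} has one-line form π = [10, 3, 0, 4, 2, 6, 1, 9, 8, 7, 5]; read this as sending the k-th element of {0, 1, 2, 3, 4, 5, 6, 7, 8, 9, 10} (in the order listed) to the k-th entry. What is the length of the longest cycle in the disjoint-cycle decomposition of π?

Decomposing into disjoint cycles gives (0, 10, 5, 6, 1, 3, 4, 2)(7, 9); the longest has length 8.

8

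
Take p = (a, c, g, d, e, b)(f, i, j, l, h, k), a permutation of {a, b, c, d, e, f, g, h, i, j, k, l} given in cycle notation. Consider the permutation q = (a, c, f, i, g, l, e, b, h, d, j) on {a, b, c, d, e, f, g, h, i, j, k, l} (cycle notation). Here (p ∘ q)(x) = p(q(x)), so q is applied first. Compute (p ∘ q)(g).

h

q(g) = l, then p(l) = h; composing gives (p ∘ q)(g) = h.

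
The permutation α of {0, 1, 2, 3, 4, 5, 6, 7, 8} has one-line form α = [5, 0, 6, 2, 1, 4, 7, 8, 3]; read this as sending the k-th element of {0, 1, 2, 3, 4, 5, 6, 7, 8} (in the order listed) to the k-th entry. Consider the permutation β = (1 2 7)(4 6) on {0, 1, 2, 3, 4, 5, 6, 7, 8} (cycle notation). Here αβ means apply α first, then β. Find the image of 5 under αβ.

First apply α: α(5) = 4, then β(4) = 6. Thus (αβ)(5) = 6.

6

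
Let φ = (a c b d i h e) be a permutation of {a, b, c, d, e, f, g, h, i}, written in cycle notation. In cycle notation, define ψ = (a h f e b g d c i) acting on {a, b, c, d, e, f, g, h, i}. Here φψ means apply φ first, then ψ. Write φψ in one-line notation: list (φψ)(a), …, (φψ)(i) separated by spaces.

i c g a h e d b f

For each element, apply φ then ψ: a → c → i; b → d → c; c → b → g; d → i → a; e → a → h; f → f → e; g → g → d; h → e → b; i → h → f.
So φψ in one-line form is i c g a h e d b f.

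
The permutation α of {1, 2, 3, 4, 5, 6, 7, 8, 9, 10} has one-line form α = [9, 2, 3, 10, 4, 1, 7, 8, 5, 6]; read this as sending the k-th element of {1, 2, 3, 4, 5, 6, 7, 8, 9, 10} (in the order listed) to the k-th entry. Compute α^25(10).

6

Tracing 10 → 6 → … returns to 10 after 6 steps, so 10 lies in a 6-cycle (1 9 5 4 10 6).
Powers repeat with period 6 on this cycle, and 25 mod 6 = 1, so α^25(10) = α^1(10).
Advancing 1 step from 10: 10 → 6.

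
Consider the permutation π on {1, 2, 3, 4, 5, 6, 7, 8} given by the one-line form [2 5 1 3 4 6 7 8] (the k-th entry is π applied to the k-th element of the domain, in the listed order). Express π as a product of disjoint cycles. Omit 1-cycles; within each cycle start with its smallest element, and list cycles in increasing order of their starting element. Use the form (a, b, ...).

(1, 2, 5, 4, 3)

Start at 1 and follow images: 1 → 2 → 5 → 4 → 3 → 1, giving the cycle (1, 2, 5, 4, 3).
Continuing from each remaining unvisited element yields (1, 2, 5, 4, 3).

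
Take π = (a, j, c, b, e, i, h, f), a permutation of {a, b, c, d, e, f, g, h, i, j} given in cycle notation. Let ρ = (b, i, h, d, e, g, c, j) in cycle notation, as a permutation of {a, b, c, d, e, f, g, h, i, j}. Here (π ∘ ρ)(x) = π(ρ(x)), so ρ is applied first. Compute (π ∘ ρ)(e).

g

(π ∘ ρ)(e) = π(ρ(e)). ρ(e) = g, then π(g) = g. So (π ∘ ρ)(e) = g.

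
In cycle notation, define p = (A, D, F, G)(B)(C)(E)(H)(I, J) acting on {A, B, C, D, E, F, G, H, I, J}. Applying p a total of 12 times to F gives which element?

F lies in the 4-cycle (A, D, F, G).
Powers repeat with period 4 on this cycle, and 12 mod 4 = 0, so p^12(F) = p^0(F).
So p^12(F) = F.

F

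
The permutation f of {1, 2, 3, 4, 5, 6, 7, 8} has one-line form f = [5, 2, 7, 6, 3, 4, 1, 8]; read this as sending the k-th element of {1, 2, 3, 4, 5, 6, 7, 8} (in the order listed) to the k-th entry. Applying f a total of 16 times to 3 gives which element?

3

Tracing 3 → 7 → … returns to 3 after 4 steps, so 3 lies in a 4-cycle (1, 5, 3, 7).
Since the cycle has length 4, f^16 acts on it the same as f^0 (16 mod 4 = 0).
So f^16(3) = 3.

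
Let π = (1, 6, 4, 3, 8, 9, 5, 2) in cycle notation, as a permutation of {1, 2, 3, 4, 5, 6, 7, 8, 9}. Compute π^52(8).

1

8 lies in the 8-cycle (1, 6, 4, 3, 8, 9, 5, 2).
Powers repeat with period 8 on this cycle, and 52 mod 8 = 4, so π^52(8) = π^4(8).
Advancing 4 steps from 8: 8 → 9 → 5 → 2 → 1.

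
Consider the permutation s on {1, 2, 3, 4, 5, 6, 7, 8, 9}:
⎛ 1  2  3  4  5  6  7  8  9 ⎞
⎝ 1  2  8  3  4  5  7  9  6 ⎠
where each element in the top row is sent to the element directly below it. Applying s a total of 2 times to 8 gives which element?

6

Tracing 8 → 9 → … returns to 8 after 6 steps, so 8 lies in a 6-cycle (3, 8, 9, 6, 5, 4).
Advancing 2 steps from 8: 8 → 9 → 6.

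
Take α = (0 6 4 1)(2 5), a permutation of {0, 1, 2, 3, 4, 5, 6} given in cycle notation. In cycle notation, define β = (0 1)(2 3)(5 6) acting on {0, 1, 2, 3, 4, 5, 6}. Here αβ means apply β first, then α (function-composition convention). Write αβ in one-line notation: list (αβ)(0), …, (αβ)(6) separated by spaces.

(αβ)(x) = α(β(x)). Computing each image: α(β(0)) = α(1) = 0, α(β(1)) = α(0) = 6, α(β(2)) = α(3) = 3, α(β(3)) = α(2) = 5, α(β(4)) = α(4) = 1, α(β(5)) = α(6) = 4, α(β(6)) = α(5) = 2.
Hence αβ = [0 6 3 5 1 4 2].

0 6 3 5 1 4 2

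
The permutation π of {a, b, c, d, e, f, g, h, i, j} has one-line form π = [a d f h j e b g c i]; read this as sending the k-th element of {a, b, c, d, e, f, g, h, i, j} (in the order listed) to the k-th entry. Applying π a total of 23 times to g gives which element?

Tracing g → b → … returns to g after 4 steps, so g lies in a 4-cycle (b, d, h, g).
On a 4-cycle, π^4 is the identity, so π^23 = π^3 there (23 ≡ 3 mod 4).
Stepping 3 places around the cycle: g → b → d → h.

h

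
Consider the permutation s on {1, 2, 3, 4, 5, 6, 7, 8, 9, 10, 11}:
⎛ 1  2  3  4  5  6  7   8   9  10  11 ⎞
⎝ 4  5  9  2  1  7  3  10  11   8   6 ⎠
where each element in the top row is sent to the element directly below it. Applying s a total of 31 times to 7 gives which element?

3

Tracing 7 → 3 → … returns to 7 after 5 steps, so 7 lies in a 5-cycle (3 9 11 6 7).
On a 5-cycle, s^5 is the identity, so s^31 = s^1 there (31 ≡ 1 mod 5).
Stepping 1 place around the cycle: 7 → 3.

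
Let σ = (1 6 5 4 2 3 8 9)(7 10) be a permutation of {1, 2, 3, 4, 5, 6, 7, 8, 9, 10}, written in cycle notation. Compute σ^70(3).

4

3 lies in the 8-cycle (1 6 5 4 2 3 8 9).
Powers repeat with period 8 on this cycle, and 70 mod 8 = 6, so σ^70(3) = σ^6(3).
Stepping 6 places around the cycle: 3 → 8 → 9 → 1 → 6 → 5 → 4.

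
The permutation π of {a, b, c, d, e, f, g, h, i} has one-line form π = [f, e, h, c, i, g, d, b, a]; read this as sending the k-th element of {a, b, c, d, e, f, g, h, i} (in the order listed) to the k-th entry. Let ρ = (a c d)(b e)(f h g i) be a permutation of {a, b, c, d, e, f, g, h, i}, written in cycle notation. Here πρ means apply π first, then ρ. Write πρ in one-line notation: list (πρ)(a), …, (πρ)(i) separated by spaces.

(πρ)(x) = ρ(π(x)). Computing each image: ρ(π(a)) = ρ(f) = h, ρ(π(b)) = ρ(e) = b, ρ(π(c)) = ρ(h) = g, ρ(π(d)) = ρ(c) = d, ρ(π(e)) = ρ(i) = f, ρ(π(f)) = ρ(g) = i, ρ(π(g)) = ρ(d) = a, ρ(π(h)) = ρ(b) = e, ρ(π(i)) = ρ(a) = c.
Hence πρ = [h b g d f i a e c].

h b g d f i a e c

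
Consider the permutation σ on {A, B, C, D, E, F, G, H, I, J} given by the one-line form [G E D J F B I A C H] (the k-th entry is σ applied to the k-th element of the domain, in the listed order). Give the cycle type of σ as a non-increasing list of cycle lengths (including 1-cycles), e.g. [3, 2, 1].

[7, 3]

The disjoint cycles are (A G I C D J H)(B E F), with lengths 7, 3 in non-increasing order.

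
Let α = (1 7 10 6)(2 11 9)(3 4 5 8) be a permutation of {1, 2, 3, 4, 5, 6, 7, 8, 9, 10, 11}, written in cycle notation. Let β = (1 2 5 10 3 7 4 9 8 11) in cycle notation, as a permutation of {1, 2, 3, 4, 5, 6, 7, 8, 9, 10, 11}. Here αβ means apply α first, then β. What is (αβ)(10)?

First apply α: α(10) = 6, then β(6) = 6. Thus (αβ)(10) = 6.

6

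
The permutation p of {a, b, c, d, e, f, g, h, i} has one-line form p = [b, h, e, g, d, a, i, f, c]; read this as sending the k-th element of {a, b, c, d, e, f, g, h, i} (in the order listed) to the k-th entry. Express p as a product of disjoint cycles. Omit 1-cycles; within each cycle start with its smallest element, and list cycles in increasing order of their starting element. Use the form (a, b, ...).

(a, b, h, f)(c, e, d, g, i)

Start at a and follow images: a → b → h → f → a, giving the cycle (a, b, h, f).
Repeating from the next unused element and collecting all non-trivial cycles gives (a, b, h, f)(c, e, d, g, i).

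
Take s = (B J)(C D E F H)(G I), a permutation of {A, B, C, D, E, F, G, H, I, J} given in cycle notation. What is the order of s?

10

The disjoint cycles have lengths 5, 2, 2, 1.
Since disjoint cycles commute, ord(s) = lcm(5, 2, 2) = 10.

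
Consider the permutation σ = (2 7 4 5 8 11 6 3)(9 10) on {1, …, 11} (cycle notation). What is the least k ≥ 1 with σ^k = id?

8

The cycle type of σ is (8, 2, 1).
The order is lcm(8, 2) = 8.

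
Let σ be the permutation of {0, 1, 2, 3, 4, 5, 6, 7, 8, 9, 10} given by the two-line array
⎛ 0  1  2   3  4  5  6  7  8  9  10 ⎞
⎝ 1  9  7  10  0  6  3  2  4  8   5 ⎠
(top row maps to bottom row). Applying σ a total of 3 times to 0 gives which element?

Tracing 0 → 1 → … returns to 0 after 5 steps, so 0 lies in a 5-cycle (0 1 9 8 4).
Advancing 3 steps from 0: 0 → 1 → 9 → 8.

8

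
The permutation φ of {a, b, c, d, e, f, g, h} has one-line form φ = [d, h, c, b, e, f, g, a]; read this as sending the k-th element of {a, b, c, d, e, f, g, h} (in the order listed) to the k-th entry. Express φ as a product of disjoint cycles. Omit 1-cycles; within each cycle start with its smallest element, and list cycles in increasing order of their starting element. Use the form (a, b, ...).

Iterating φ from a gives a → d → b → h → a; that is the 4-cycle (a, d, b, h).
Repeating from the next unused element and collecting all non-trivial cycles gives (a, d, b, h).

(a, d, b, h)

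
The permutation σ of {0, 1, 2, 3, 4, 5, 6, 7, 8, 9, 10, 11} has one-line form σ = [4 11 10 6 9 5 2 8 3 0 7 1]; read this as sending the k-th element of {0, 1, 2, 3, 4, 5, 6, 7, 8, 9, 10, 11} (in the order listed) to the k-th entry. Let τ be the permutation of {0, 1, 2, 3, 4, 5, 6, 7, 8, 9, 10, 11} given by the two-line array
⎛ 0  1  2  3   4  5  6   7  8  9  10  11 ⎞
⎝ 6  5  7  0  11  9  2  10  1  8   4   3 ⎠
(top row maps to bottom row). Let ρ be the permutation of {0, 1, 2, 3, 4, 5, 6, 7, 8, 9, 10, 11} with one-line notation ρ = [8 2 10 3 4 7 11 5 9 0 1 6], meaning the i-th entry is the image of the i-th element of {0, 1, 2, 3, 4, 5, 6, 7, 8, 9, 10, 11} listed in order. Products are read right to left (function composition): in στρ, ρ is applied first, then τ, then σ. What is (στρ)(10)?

(στρ)(10) = σ(τ(ρ(10))). ρ(10) = 1, then τ(1) = 5, then σ(5) = 5, so the result is 5.

5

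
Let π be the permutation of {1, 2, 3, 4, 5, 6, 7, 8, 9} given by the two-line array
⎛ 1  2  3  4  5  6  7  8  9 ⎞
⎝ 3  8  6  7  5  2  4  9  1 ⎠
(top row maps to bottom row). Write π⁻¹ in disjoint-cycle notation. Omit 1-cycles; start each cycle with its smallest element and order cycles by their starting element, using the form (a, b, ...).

The cycle decomposition of π is (1, 3, 6, 2, 8, 9)(4, 7).
The inverse reverses every cycle; in canonical form, π⁻¹ = (1, 9, 8, 2, 6, 3)(4, 7).

(1, 9, 8, 2, 6, 3)(4, 7)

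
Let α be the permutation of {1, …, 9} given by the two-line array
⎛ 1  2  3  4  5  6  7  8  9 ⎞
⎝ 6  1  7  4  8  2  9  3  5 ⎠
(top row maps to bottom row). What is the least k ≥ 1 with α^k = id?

15

Writing α as disjoint cycles, the cycle lengths are 5, 3, 1.
The order is lcm(5, 3) = 15.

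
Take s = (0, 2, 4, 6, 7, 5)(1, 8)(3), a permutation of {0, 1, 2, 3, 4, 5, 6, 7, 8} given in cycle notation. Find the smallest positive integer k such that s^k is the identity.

The disjoint cycles have lengths 6, 2, 1.
Since disjoint cycles commute, ord(s) = lcm(6, 2) = 6.

6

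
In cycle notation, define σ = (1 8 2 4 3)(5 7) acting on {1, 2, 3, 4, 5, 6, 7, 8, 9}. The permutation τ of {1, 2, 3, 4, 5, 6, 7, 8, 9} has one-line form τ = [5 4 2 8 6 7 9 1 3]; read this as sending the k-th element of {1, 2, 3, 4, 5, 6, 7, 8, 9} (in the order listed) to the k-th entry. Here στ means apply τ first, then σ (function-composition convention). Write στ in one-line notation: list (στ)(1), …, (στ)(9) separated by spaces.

7 3 4 2 6 5 9 8 1

For each element, apply τ then σ: 1 → 5 → 7; 2 → 4 → 3; 3 → 2 → 4; 4 → 8 → 2; 5 → 6 → 6; 6 → 7 → 5; 7 → 9 → 9; 8 → 1 → 8; 9 → 3 → 1.
Collecting the images, στ = [7 3 4 2 6 5 9 8 1].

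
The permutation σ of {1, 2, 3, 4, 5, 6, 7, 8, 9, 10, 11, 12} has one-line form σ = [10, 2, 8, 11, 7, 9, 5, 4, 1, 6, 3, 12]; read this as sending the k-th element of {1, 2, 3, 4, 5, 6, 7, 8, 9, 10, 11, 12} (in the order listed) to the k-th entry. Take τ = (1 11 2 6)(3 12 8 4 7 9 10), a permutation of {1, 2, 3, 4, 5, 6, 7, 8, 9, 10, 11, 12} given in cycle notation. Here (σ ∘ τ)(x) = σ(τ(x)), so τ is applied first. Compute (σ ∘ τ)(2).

(σ ∘ τ)(2) = σ(τ(2)). τ(2) = 6, then σ(6) = 9. So (σ ∘ τ)(2) = 9.

9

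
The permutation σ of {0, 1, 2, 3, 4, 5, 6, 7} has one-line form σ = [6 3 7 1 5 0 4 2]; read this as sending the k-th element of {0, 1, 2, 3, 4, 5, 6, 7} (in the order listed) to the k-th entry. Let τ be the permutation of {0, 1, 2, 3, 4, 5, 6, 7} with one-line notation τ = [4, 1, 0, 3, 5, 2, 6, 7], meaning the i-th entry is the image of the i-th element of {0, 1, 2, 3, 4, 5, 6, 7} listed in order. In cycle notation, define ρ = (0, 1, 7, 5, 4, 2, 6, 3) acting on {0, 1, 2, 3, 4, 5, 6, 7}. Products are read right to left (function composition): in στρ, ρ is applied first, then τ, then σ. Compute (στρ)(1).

Chase 1: ρ(1) = 7; τ(7) = 7; σ(7) = 2. Hence (στρ)(1) = 2.

2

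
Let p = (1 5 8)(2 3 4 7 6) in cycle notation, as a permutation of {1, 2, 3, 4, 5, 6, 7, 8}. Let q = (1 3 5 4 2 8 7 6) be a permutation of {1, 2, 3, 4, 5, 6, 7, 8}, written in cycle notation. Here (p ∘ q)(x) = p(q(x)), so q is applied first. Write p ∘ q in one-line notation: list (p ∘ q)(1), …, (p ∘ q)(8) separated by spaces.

4 1 8 3 7 5 2 6

(p ∘ q)(x) = p(q(x)). Computing each image: p(q(1)) = p(3) = 4, p(q(2)) = p(8) = 1, p(q(3)) = p(5) = 8, p(q(4)) = p(2) = 3, p(q(5)) = p(4) = 7, p(q(6)) = p(1) = 5, p(q(7)) = p(6) = 2, p(q(8)) = p(7) = 6.
Hence p ∘ q = [4 1 8 3 7 5 2 6].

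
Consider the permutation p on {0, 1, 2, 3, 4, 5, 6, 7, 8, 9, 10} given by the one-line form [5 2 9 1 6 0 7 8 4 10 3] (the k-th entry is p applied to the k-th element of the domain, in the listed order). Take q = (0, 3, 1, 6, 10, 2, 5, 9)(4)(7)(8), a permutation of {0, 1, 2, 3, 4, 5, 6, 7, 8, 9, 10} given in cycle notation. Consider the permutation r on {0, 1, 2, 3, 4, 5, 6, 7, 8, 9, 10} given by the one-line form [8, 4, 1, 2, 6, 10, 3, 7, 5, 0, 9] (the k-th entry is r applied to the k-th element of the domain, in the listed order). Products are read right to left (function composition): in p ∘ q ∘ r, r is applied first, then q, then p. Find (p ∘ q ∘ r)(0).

Chase 0: r(0) = 8; q(8) = 8; p(8) = 4. Hence (p ∘ q ∘ r)(0) = 4.

4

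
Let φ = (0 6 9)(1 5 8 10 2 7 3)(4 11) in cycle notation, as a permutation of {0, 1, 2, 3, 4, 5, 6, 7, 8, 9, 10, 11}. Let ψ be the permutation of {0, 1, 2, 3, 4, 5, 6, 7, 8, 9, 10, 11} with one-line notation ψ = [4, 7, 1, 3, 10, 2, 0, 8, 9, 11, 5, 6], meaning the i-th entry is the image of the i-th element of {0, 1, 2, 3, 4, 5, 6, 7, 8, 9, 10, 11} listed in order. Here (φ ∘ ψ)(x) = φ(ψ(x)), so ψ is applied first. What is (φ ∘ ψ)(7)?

First apply ψ: ψ(7) = 8, then φ(8) = 10. Thus (φ ∘ ψ)(7) = 10.

10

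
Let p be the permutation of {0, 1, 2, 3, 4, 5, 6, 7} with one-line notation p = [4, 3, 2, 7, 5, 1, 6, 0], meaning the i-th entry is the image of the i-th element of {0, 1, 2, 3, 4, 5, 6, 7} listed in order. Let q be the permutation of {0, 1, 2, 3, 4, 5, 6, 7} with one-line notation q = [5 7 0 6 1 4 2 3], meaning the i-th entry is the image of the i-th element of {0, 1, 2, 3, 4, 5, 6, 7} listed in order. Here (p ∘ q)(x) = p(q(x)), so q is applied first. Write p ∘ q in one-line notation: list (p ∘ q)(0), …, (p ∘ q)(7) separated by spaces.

(p ∘ q)(x) = p(q(x)). Computing each image: p(q(0)) = p(5) = 1, p(q(1)) = p(7) = 0, p(q(2)) = p(0) = 4, p(q(3)) = p(6) = 6, p(q(4)) = p(1) = 3, p(q(5)) = p(4) = 5, p(q(6)) = p(2) = 2, p(q(7)) = p(3) = 7.
Hence p ∘ q = [1 0 4 6 3 5 2 7].

1 0 4 6 3 5 2 7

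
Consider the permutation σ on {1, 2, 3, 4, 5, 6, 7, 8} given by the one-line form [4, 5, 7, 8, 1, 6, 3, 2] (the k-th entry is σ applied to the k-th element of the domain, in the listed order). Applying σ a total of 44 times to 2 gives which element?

8

Tracing 2 → 5 → … returns to 2 after 5 steps, so 2 lies in a 5-cycle (1 4 8 2 5).
Since the cycle has length 5, σ^44 acts on it the same as σ^4 (44 mod 5 = 4).
Advancing 4 steps from 2: 2 → 5 → 1 → 4 → 8.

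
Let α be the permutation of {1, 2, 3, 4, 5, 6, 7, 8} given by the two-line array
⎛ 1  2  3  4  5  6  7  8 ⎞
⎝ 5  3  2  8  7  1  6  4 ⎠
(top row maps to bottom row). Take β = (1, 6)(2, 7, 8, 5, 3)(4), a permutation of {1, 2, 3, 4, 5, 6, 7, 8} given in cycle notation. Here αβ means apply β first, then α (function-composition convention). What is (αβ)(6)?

(αβ)(6) = α(β(6)). β(6) = 1, then α(1) = 5. So (αβ)(6) = 5.

5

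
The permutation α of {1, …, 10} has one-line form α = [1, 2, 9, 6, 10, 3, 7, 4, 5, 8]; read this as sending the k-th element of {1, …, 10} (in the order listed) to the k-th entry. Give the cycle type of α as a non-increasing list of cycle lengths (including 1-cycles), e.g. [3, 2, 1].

[7, 1, 1, 1]

The disjoint cycles are (1)(2)(3 9 5 10 8 4 6)(7), with lengths 7, 1, 1, 1 in non-increasing order.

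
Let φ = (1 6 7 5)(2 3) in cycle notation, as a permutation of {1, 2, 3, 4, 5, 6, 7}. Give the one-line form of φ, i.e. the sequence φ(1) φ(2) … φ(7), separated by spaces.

6 3 2 4 1 7 5

Reading each image from the cycles: 1→6, 2→3, 3→2, 4→4, 5→1, 6→7, 7→5.
Listing these in domain order gives 6 3 2 4 1 7 5.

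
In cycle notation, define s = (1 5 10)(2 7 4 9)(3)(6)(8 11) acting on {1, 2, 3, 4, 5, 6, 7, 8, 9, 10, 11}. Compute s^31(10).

1

10 lies in the 3-cycle (1 5 10).
On a 3-cycle, s^3 is the identity, so s^31 = s^1 there (31 ≡ 1 mod 3).
Advancing 1 step from 10: 10 → 1.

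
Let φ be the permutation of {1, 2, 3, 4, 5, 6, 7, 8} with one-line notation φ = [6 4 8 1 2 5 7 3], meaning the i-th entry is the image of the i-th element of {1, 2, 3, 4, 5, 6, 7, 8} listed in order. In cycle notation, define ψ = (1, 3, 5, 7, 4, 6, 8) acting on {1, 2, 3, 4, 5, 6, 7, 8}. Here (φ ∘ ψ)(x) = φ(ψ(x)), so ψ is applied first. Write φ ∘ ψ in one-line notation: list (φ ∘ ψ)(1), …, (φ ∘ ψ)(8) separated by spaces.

For each element, apply ψ then φ: 1 → 3 → 8; 2 → 2 → 4; 3 → 5 → 2; 4 → 6 → 5; 5 → 7 → 7; 6 → 8 → 3; 7 → 4 → 1; 8 → 1 → 6.
Collecting the images, φ ∘ ψ = [8 4 2 5 7 3 1 6].

8 4 2 5 7 3 1 6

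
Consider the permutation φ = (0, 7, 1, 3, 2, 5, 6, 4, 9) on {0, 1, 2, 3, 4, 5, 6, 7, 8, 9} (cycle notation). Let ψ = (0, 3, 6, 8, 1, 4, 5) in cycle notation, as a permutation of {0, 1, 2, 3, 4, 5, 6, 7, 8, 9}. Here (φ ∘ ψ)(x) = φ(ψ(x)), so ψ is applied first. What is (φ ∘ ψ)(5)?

7

ψ(5) = 0, then φ(0) = 7; composing gives (φ ∘ ψ)(5) = 7.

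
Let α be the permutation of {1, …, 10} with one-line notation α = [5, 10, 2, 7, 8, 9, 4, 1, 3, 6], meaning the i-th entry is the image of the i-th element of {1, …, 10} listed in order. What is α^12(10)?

Tracing 10 → 6 → … returns to 10 after 5 steps, so 10 lies in a 5-cycle (2 10 6 9 3).
Powers repeat with period 5 on this cycle, and 12 mod 5 = 2, so α^12(10) = α^2(10).
Advancing 2 steps from 10: 10 → 6 → 9.

9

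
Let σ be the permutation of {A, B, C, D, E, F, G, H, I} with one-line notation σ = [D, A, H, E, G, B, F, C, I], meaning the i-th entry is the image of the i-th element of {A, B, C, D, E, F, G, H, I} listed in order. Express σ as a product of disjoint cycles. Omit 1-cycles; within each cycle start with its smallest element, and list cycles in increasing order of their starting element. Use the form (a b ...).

(A D E G F B)(C H)

Iterating σ from A gives A → D → E → G → F → B → A; that is the 6-cycle (A D E G F B).
Continuing from each remaining unvisited element yields (A D E G F B)(C H).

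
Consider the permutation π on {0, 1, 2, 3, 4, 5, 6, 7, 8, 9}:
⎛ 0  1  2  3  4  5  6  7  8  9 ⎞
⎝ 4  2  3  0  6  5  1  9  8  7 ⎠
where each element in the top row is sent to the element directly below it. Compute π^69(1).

0

Tracing 1 → 2 → … returns to 1 after 6 steps, so 1 lies in a 6-cycle (0, 4, 6, 1, 2, 3).
Powers repeat with period 6 on this cycle, and 69 mod 6 = 3, so π^69(1) = π^3(1).
Stepping 3 places around the cycle: 1 → 2 → 3 → 0.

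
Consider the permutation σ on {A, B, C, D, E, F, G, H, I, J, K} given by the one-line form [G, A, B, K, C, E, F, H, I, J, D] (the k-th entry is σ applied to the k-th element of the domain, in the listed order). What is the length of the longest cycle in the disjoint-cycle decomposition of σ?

6

Decomposing into disjoint cycles gives (A G F E C B)(D K); the longest has length 6.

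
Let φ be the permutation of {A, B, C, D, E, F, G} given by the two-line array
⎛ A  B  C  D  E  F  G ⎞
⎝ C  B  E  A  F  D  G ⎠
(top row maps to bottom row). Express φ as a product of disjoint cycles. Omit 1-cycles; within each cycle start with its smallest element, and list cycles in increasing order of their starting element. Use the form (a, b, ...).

(A, C, E, F, D)

From A: A → C → E → F → D → A, closing the cycle (A, C, E, F, D).
Repeating from the next unused element and collecting all non-trivial cycles gives (A, C, E, F, D).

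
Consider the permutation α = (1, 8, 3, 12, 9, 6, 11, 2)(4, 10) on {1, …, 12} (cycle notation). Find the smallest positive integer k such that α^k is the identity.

The disjoint cycles have lengths 8, 2, 1, 1.
Since disjoint cycles commute, ord(α) = lcm(8, 2) = 8.

8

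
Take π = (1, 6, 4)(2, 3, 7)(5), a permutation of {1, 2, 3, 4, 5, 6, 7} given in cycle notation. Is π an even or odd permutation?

The cycle lengths are 3, 3, 1.
A cycle of length ℓ contributes ℓ−1 transpositions, so π is a product of 2 + 2 = 4 transpositions — even.

even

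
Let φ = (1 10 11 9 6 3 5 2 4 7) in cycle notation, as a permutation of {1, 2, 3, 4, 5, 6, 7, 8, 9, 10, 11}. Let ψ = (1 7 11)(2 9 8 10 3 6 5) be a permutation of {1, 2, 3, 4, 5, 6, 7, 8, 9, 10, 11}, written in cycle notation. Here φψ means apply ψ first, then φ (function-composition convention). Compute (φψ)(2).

6

ψ(2) = 9, then φ(9) = 6; composing gives (φψ)(2) = 6.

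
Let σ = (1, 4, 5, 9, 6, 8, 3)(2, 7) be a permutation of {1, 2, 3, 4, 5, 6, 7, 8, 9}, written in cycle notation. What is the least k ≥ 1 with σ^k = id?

The disjoint cycles have lengths 7, 2.
The order of σ is the least common multiple of its cycle lengths: lcm(7, 2) = 14.

14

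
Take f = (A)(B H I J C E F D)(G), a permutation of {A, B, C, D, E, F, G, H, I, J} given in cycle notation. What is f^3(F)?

F lies in the 8-cycle (B H I J C E F D).
Advancing 3 steps from F: F → D → B → H.

H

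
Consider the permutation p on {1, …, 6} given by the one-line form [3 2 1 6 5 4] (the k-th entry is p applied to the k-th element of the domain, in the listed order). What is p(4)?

4 is element number 4 of the domain, and entry number 4 of the one-line form is 6, so p(4) = 6.

6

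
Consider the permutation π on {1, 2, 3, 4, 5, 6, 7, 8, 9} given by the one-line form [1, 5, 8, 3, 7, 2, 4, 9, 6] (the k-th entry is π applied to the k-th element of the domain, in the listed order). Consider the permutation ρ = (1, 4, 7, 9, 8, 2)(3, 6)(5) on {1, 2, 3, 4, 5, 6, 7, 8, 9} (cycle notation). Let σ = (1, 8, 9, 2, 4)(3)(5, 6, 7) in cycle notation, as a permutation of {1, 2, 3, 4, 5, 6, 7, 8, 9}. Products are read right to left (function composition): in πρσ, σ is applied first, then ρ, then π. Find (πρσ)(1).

5

Apply the permutations in order: σ(1) = 8, then ρ(8) = 2, then π(2) = 5. So (πρσ)(1) = 5.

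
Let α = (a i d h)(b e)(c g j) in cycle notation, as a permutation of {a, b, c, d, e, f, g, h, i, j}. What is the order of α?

The cycle type of α is (4, 3, 2, 1).
Since disjoint cycles commute, ord(α) = lcm(4, 3, 2) = 12.

12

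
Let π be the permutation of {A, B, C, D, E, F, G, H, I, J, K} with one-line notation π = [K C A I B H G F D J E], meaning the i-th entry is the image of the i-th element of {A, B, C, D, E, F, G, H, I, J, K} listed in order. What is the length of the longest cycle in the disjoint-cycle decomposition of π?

5

Decomposing into disjoint cycles gives (A, K, E, B, C)(D, I)(F, H); the longest has length 5.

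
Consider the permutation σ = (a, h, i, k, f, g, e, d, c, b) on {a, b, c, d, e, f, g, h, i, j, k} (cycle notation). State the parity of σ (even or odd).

The cycle lengths are 10, 1.
A cycle is odd iff its length is even; σ has 1 even-length cycle, so sgn(σ) = (−1)^1 and σ is odd.

odd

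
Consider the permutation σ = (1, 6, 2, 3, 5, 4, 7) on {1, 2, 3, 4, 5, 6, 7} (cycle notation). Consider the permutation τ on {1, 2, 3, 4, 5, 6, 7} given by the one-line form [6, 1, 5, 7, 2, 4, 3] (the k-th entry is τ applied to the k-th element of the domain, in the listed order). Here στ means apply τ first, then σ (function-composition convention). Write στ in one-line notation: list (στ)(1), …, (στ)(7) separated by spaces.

Chase each element through τ then σ: 1 → 6 → 2; 2 → 1 → 6; 3 → 5 → 4; 4 → 7 → 1; 5 → 2 → 3; 6 → 4 → 7; 7 → 3 → 5.
Collecting the images, στ = [2 6 4 1 3 7 5].

2 6 4 1 3 7 5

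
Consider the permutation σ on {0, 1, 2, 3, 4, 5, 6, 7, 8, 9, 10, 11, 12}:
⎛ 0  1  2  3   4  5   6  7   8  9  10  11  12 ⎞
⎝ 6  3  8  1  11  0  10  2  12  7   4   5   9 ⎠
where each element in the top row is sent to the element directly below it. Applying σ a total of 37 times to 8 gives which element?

Tracing 8 → 12 → … returns to 8 after 5 steps, so 8 lies in a 5-cycle (2, 8, 12, 9, 7).
Since the cycle has length 5, σ^37 acts on it the same as σ^2 (37 mod 5 = 2).
Advancing 2 steps from 8: 8 → 12 → 9.

9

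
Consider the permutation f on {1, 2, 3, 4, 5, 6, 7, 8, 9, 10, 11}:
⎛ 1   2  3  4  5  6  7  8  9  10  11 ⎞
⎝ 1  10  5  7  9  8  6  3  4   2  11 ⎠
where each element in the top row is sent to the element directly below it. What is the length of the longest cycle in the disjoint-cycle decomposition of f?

Decomposing into disjoint cycles gives (2, 10)(3, 5, 9, 4, 7, 6, 8); the longest has length 7.

7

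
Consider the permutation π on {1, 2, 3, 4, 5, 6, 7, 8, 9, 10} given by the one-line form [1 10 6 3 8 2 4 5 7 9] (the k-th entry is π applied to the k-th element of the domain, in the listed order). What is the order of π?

14

Decomposing into disjoint cycles gives cycle lengths 7, 2, 1.
The order is lcm(7, 2) = 14.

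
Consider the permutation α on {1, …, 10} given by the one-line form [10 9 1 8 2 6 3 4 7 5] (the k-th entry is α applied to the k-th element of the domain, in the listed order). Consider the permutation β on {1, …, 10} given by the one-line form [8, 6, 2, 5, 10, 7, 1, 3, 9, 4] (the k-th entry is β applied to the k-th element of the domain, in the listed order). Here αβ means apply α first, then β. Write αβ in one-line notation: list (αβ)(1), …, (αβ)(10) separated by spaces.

4 9 8 3 6 7 2 5 1 10

(αβ)(x) = β(α(x)). Computing each image: β(α(1)) = β(10) = 4, β(α(2)) = β(9) = 9, β(α(3)) = β(1) = 8, β(α(4)) = β(8) = 3, β(α(5)) = β(2) = 6, β(α(6)) = β(6) = 7, β(α(7)) = β(3) = 2, β(α(8)) = β(4) = 5, β(α(9)) = β(7) = 1, β(α(10)) = β(5) = 10.
Hence αβ = [4 9 8 3 6 7 2 5 1 10].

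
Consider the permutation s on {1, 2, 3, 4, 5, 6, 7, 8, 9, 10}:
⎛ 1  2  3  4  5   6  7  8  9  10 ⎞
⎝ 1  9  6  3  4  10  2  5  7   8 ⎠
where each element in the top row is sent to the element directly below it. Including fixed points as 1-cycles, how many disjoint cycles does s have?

3

The cycle decomposition is (1)(2 9 7)(3 6 10 8 5 4), which has 3 cycles (counting 1-cycles).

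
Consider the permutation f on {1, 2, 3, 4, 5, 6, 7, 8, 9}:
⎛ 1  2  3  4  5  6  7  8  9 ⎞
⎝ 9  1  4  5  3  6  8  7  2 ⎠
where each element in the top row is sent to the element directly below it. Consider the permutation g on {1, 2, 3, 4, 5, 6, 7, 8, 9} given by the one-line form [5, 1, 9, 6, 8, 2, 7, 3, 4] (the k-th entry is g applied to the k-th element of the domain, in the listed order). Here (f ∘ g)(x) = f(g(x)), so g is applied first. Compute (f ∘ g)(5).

7

(f ∘ g)(5) = f(g(5)). g(5) = 8, then f(8) = 7. So (f ∘ g)(5) = 7.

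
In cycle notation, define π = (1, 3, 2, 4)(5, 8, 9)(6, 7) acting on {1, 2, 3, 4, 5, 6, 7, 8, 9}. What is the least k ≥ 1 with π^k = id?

12

The cycle type of π is (4, 3, 2).
The order of π is the least common multiple of its cycle lengths: lcm(4, 3, 2) = 12.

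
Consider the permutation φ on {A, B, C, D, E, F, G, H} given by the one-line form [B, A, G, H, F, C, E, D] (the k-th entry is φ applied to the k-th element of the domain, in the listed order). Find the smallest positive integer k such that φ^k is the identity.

Writing φ as disjoint cycles, the cycle lengths are 4, 2, 2.
Since disjoint cycles commute, ord(φ) = lcm(4, 2, 2) = 4.

4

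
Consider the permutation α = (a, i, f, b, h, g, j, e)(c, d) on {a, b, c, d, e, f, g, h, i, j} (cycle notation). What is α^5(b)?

a

b lies in the 8-cycle (a, i, f, b, h, g, j, e).
Stepping 5 places around the cycle: b → h → g → j → e → a.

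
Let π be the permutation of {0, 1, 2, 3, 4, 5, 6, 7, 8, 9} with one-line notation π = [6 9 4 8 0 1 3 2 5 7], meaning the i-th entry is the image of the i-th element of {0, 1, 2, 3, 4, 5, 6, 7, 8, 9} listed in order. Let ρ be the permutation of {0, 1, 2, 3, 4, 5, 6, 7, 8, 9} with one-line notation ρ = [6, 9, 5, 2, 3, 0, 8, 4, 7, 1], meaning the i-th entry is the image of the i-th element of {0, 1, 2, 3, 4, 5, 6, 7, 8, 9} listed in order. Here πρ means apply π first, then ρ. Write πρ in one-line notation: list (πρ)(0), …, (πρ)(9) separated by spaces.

For each element, apply π then ρ: 0 → 6 → 8; 1 → 9 → 1; 2 → 4 → 3; 3 → 8 → 7; 4 → 0 → 6; 5 → 1 → 9; 6 → 3 → 2; 7 → 2 → 5; 8 → 5 → 0; 9 → 7 → 4.
Collecting the images, πρ = [8 1 3 7 6 9 2 5 0 4].

8 1 3 7 6 9 2 5 0 4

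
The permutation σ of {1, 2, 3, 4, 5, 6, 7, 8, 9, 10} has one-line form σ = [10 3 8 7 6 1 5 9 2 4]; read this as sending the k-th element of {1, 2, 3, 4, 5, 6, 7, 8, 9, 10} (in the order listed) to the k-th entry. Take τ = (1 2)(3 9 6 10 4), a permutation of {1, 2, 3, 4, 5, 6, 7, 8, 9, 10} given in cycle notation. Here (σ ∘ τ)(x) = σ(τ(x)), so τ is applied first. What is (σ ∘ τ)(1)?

First apply τ: τ(1) = 2, then σ(2) = 3. Thus (σ ∘ τ)(1) = 3.

3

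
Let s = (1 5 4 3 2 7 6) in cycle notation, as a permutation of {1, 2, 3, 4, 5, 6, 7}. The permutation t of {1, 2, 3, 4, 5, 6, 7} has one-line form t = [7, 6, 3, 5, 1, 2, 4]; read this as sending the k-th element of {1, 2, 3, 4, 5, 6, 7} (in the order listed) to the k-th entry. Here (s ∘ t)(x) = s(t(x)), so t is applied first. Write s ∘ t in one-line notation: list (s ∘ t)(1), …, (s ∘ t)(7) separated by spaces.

6 1 2 4 5 7 3

For each element, apply t then s: 1 → 7 → 6; 2 → 6 → 1; 3 → 3 → 2; 4 → 5 → 4; 5 → 1 → 5; 6 → 2 → 7; 7 → 4 → 3.
Collecting the images, s ∘ t = [6 1 2 4 5 7 3].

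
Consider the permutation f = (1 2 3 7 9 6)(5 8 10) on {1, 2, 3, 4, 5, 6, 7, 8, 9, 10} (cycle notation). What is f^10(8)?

8 lies in the 3-cycle (5 8 10).
Since the cycle has length 3, f^10 acts on it the same as f^1 (10 mod 3 = 1).
Stepping 1 place around the cycle: 8 → 10.

10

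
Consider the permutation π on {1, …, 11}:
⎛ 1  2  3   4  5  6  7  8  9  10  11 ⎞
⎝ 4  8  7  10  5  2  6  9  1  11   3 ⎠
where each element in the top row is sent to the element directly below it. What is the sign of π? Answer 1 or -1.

-1

In disjoint-cycle form the cycle lengths are 10, 1.
A cycle of length ℓ contributes ℓ−1 transpositions, so π is a product of 9 transpositions — odd.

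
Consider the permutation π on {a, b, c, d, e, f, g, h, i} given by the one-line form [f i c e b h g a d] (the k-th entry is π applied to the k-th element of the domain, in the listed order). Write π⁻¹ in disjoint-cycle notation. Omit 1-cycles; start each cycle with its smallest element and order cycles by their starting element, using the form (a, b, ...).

First write π in disjoint cycles: (a, f, h)(b, i, d, e).
The inverse reverses every cycle; in canonical form, π⁻¹ = (a, h, f)(b, e, d, i).

(a, h, f)(b, e, d, i)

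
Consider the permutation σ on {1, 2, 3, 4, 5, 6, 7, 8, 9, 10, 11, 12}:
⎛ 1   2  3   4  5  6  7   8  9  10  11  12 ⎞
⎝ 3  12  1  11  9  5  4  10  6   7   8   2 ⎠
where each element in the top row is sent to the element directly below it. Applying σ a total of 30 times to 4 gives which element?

Tracing 4 → 11 → … returns to 4 after 5 steps, so 4 lies in a 5-cycle (4 11 8 10 7).
Powers repeat with period 5 on this cycle, and 30 mod 5 = 0, so σ^30(4) = σ^0(4).
So σ^30(4) = 4.

4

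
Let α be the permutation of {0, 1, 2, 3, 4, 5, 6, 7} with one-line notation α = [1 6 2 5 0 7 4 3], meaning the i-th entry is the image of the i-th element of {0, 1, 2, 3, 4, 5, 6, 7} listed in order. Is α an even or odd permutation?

In disjoint-cycle form the cycle lengths are 4, 3, 1.
A cycle of length ℓ contributes ℓ−1 transpositions, so α is a product of 3 + 2 = 5 transpositions — odd.

odd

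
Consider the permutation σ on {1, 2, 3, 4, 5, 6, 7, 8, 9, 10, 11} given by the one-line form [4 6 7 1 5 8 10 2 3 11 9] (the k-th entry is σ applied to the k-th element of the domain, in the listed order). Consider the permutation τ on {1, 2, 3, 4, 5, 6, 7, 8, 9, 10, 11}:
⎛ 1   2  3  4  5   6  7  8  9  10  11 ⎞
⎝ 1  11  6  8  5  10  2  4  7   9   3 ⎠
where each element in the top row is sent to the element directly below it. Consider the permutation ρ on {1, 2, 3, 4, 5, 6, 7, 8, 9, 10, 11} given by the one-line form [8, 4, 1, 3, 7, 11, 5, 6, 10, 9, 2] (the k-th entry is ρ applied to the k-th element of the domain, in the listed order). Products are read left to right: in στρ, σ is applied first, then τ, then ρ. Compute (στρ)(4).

8

Chase 4: σ(4) = 1; τ(1) = 1; ρ(1) = 8. Hence (στρ)(4) = 8.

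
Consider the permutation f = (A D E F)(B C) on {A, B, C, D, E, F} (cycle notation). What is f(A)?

D

Within (A D E F), A ↦ D.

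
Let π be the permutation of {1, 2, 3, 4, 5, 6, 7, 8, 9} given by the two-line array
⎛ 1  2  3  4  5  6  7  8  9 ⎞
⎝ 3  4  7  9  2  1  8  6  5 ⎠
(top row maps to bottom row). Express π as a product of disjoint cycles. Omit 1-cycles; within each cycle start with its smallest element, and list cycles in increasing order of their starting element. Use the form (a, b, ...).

Start at 1 and follow images: 1 → 3 → 7 → 8 → 6 → 1, giving the cycle (1, 3, 7, 8, 6).
Repeating from the next unused element and collecting all non-trivial cycles gives (1, 3, 7, 8, 6)(2, 4, 9, 5).

(1, 3, 7, 8, 6)(2, 4, 9, 5)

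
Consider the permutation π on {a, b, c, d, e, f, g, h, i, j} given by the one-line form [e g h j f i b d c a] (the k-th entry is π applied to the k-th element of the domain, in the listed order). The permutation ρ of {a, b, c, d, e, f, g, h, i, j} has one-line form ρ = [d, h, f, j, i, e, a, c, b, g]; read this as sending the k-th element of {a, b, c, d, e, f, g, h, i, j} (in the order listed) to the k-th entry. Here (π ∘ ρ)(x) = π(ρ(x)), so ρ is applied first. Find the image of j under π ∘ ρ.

b

(π ∘ ρ)(j) = π(ρ(j)). ρ(j) = g, then π(g) = b. So (π ∘ ρ)(j) = b.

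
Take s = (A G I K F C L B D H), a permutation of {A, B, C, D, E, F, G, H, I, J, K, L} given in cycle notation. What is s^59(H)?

D

H lies in the 10-cycle (A G I K F C L B D H).
Since the cycle has length 10, s^59 acts on it the same as s^9 (59 mod 10 = 9).
Stepping 9 places around the cycle: H → A → G → I → K → F → C → L → B → D.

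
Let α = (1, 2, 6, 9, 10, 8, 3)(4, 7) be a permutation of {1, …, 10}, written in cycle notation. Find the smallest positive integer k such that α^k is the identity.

The cycle type of α is (7, 2, 1).
The order is lcm(7, 2) = 14.

14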